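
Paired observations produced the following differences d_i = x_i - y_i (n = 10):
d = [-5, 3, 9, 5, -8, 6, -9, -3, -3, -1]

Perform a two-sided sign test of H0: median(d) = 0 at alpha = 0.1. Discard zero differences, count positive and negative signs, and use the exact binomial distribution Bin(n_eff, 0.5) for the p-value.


Step 1: Discard zero differences. Original n = 10; n_eff = number of nonzero differences = 10.
Nonzero differences (with sign): -5, +3, +9, +5, -8, +6, -9, -3, -3, -1
Step 2: Count signs: positive = 4, negative = 6.
Step 3: Under H0: P(positive) = 0.5, so the number of positives S ~ Bin(10, 0.5).
Step 4: Two-sided exact p-value = sum of Bin(10,0.5) probabilities at or below the observed probability = 0.753906.
Step 5: alpha = 0.1. fail to reject H0.

n_eff = 10, pos = 4, neg = 6, p = 0.753906, fail to reject H0.


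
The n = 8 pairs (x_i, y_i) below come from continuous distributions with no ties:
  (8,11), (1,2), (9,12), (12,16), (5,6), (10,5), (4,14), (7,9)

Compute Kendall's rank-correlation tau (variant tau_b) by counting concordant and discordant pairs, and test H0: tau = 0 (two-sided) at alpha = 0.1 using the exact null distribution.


Step 1: Enumerate the 28 unordered pairs (i,j) with i<j and classify each by sign(x_j-x_i) * sign(y_j-y_i).
  (1,2):dx=-7,dy=-9->C; (1,3):dx=+1,dy=+1->C; (1,4):dx=+4,dy=+5->C; (1,5):dx=-3,dy=-5->C
  (1,6):dx=+2,dy=-6->D; (1,7):dx=-4,dy=+3->D; (1,8):dx=-1,dy=-2->C; (2,3):dx=+8,dy=+10->C
  (2,4):dx=+11,dy=+14->C; (2,5):dx=+4,dy=+4->C; (2,6):dx=+9,dy=+3->C; (2,7):dx=+3,dy=+12->C
  (2,8):dx=+6,dy=+7->C; (3,4):dx=+3,dy=+4->C; (3,5):dx=-4,dy=-6->C; (3,6):dx=+1,dy=-7->D
  (3,7):dx=-5,dy=+2->D; (3,8):dx=-2,dy=-3->C; (4,5):dx=-7,dy=-10->C; (4,6):dx=-2,dy=-11->C
  (4,7):dx=-8,dy=-2->C; (4,8):dx=-5,dy=-7->C; (5,6):dx=+5,dy=-1->D; (5,7):dx=-1,dy=+8->D
  (5,8):dx=+2,dy=+3->C; (6,7):dx=-6,dy=+9->D; (6,8):dx=-3,dy=+4->D; (7,8):dx=+3,dy=-5->D
Step 2: C = 19, D = 9, total pairs = 28.
Step 3: tau = (C - D)/(n(n-1)/2) = (19 - 9)/28 = 0.357143.
Step 4: Exact two-sided p-value (enumerate n! = 40320 permutations of y under H0): p = 0.275099.
Step 5: alpha = 0.1. fail to reject H0.

tau_b = 0.3571 (C=19, D=9), p = 0.275099, fail to reject H0.


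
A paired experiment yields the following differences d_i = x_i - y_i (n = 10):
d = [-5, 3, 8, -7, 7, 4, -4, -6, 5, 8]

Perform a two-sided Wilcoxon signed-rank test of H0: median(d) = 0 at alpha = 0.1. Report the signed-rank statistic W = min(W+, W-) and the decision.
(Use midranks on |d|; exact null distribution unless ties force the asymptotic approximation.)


Step 1: Drop any zero differences (none here) and take |d_i|.
|d| = [5, 3, 8, 7, 7, 4, 4, 6, 5, 8]
Step 2: Midrank |d_i| (ties get averaged ranks).
ranks: |5|->4.5, |3|->1, |8|->9.5, |7|->7.5, |7|->7.5, |4|->2.5, |4|->2.5, |6|->6, |5|->4.5, |8|->9.5
Step 3: Attach original signs; sum ranks with positive sign and with negative sign.
W+ = 1 + 9.5 + 7.5 + 2.5 + 4.5 + 9.5 = 34.5
W- = 4.5 + 7.5 + 2.5 + 6 = 20.5
(Check: W+ + W- = 55 should equal n(n+1)/2 = 55.)
Step 4: Test statistic W = min(W+, W-) = 20.5.
Step 5: Ties in |d|, so use the tie-corrected normal approximation.
        E[W] = n(n+1)/4 = 10*11/4 = 27.5.
        Tie groups: |d|=4 (t=2), |d|=5 (t=2), |d|=7 (t=2), |d|=8 (t=2); sum(t^3 - t) = 24.
        Var[W] = n(n+1)(2n+1)/24 - sum(t^3-t)/48 = 2310/24 - 24/48 = 95.75.
        z = (W - E[W]) / sqrt(Var[W]) = (20.5 - 27.5) / 9.7852 = -0.7154.
        Two-sided p = 2*Phi(z) = 0.474383.
Step 6: alpha = 0.1. fail to reject H0.

W+ = 34.5, W- = 20.5, W = min = 20.5, p = 0.474383, fail to reject H0.


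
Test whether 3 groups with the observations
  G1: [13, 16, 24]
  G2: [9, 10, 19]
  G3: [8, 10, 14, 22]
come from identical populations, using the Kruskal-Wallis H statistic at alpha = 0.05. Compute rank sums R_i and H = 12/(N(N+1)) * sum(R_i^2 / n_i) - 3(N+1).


Step 1: Combine all N = 10 observations and assign midranks.
sorted (value, group, rank): (8,G3,1), (9,G2,2), (10,G2,3.5), (10,G3,3.5), (13,G1,5), (14,G3,6), (16,G1,7), (19,G2,8), (22,G3,9), (24,G1,10)
Step 2: Sum ranks within each group.
R_1 = 22 (n_1 = 3)
R_2 = 13.5 (n_2 = 3)
R_3 = 19.5 (n_3 = 4)
Step 3: H = 12/(N(N+1)) * sum(R_i^2/n_i) - 3(N+1)
     = 12/(10*11) * (22^2/3 + 13.5^2/3 + 19.5^2/4) - 3*11
     = 0.109091 * 317.146 - 33
     = 1.597727.
Step 4: Ties present; correction factor C = 1 - 6/(10^3 - 10) = 0.993939. Corrected H = 1.597727 / 0.993939 = 1.607470.
Step 5: Under H0, H ~ chi^2(2); p-value = 0.447654.
Step 6: alpha = 0.05. fail to reject H0.

H = 1.6075, df = 2, p = 0.447654, fail to reject H0.


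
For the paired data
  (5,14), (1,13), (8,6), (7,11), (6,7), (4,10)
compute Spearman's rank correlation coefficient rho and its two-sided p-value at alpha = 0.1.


Step 1: Rank x and y separately (midranks; no ties here).
rank(x): 5->3, 1->1, 8->6, 7->5, 6->4, 4->2
rank(y): 14->6, 13->5, 6->1, 11->4, 7->2, 10->3
Step 2: d_i = R_x(i) - R_y(i); compute d_i^2.
  (3-6)^2=9, (1-5)^2=16, (6-1)^2=25, (5-4)^2=1, (4-2)^2=4, (2-3)^2=1
sum(d^2) = 56.
Step 3: rho = 1 - 6*56 / (6*(6^2 - 1)) = 1 - 336/210 = -0.600000.
Step 4: Under H0, t = rho * sqrt((n-2)/(1-rho^2)) = -1.5000 ~ t(4).
Step 5: Two-sided p-value from the t-distribution with 4 df = 0.208000.
Step 6: alpha = 0.1. fail to reject H0.

rho = -0.6000, p = 0.208000, fail to reject H0 at alpha = 0.1.


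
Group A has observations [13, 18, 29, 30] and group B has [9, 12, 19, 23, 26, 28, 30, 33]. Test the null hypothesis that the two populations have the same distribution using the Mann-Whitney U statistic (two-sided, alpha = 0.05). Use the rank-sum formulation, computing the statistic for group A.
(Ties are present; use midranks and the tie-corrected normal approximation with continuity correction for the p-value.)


Step 1: Combine and sort all 12 observations; assign midranks.
sorted (value, group): (9,Y), (12,Y), (13,X), (18,X), (19,Y), (23,Y), (26,Y), (28,Y), (29,X), (30,X), (30,Y), (33,Y)
ranks: 9->1, 12->2, 13->3, 18->4, 19->5, 23->6, 26->7, 28->8, 29->9, 30->10.5, 30->10.5, 33->12
Step 2: Rank sum for X: R1 = 3 + 4 + 9 + 10.5 = 26.5.
Step 3: U_X = R1 - n1(n1+1)/2 = 26.5 - 4*5/2 = 26.5 - 10 = 16.5.
       U_Y = n1*n2 - U_X = 32 - 16.5 = 15.5.
Step 4: Ties are present, so use the tie-corrected normal approximation (with continuity correction) for the p-value.
Step 5: p-value = 1.000000; compare to alpha = 0.05. fail to reject H0.

U_X = 16.5, p = 1.000000, fail to reject H0 at alpha = 0.05.


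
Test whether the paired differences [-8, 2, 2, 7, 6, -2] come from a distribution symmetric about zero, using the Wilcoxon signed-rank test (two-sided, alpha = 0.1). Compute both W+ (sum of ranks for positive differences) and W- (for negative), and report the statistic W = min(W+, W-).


Step 1: Drop any zero differences (none here) and take |d_i|.
|d| = [8, 2, 2, 7, 6, 2]
Step 2: Midrank |d_i| (ties get averaged ranks).
ranks: |8|->6, |2|->2, |2|->2, |7|->5, |6|->4, |2|->2
Step 3: Attach original signs; sum ranks with positive sign and with negative sign.
W+ = 2 + 2 + 5 + 4 = 13
W- = 6 + 2 = 8
(Check: W+ + W- = 21 should equal n(n+1)/2 = 21.)
Step 4: Test statistic W = min(W+, W-) = 8.
Step 5: Ties in |d|, so use the tie-corrected normal approximation.
        E[W] = n(n+1)/4 = 6*7/4 = 10.5.
        Tie groups: |d|=2 (t=3); sum(t^3 - t) = 24.
        Var[W] = n(n+1)(2n+1)/24 - sum(t^3-t)/48 = 546/24 - 24/48 = 22.25.
        z = (W - E[W]) / sqrt(Var[W]) = (8 - 10.5) / 4.7170 = -0.5300.
        Two-sided p = 2*Phi(z) = 0.596113.
Step 6: alpha = 0.1. fail to reject H0.

W+ = 13, W- = 8, W = min = 8, p = 0.596113, fail to reject H0.


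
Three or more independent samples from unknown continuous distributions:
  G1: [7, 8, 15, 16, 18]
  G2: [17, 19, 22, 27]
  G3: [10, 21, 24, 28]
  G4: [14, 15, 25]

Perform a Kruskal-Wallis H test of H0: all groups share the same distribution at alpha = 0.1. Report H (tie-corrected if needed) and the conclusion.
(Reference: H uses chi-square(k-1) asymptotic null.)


Step 1: Combine all N = 16 observations and assign midranks.
sorted (value, group, rank): (7,G1,1), (8,G1,2), (10,G3,3), (14,G4,4), (15,G1,5.5), (15,G4,5.5), (16,G1,7), (17,G2,8), (18,G1,9), (19,G2,10), (21,G3,11), (22,G2,12), (24,G3,13), (25,G4,14), (27,G2,15), (28,G3,16)
Step 2: Sum ranks within each group.
R_1 = 24.5 (n_1 = 5)
R_2 = 45 (n_2 = 4)
R_3 = 43 (n_3 = 4)
R_4 = 23.5 (n_4 = 3)
Step 3: H = 12/(N(N+1)) * sum(R_i^2/n_i) - 3(N+1)
     = 12/(16*17) * (24.5^2/5 + 45^2/4 + 43^2/4 + 23.5^2/3) - 3*17
     = 0.044118 * 1272.63 - 51
     = 5.145588.
Step 4: Ties present; correction factor C = 1 - 6/(16^3 - 16) = 0.998529. Corrected H = 5.145588 / 0.998529 = 5.153166.
Step 5: Under H0, H ~ chi^2(3); p-value = 0.160919.
Step 6: alpha = 0.1. fail to reject H0.

H = 5.1532, df = 3, p = 0.160919, fail to reject H0.


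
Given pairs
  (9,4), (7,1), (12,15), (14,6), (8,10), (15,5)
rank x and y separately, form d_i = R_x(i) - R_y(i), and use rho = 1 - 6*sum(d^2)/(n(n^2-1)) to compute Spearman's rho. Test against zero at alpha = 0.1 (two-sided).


Step 1: Rank x and y separately (midranks; no ties here).
rank(x): 9->3, 7->1, 12->4, 14->5, 8->2, 15->6
rank(y): 4->2, 1->1, 15->6, 6->4, 10->5, 5->3
Step 2: d_i = R_x(i) - R_y(i); compute d_i^2.
  (3-2)^2=1, (1-1)^2=0, (4-6)^2=4, (5-4)^2=1, (2-5)^2=9, (6-3)^2=9
sum(d^2) = 24.
Step 3: rho = 1 - 6*24 / (6*(6^2 - 1)) = 1 - 144/210 = 0.314286.
Step 4: Under H0, t = rho * sqrt((n-2)/(1-rho^2)) = 0.6621 ~ t(4).
Step 5: Two-sided p-value from the t-distribution with 4 df = 0.544093.
Step 6: alpha = 0.1. fail to reject H0.

rho = 0.3143, p = 0.544093, fail to reject H0 at alpha = 0.1.


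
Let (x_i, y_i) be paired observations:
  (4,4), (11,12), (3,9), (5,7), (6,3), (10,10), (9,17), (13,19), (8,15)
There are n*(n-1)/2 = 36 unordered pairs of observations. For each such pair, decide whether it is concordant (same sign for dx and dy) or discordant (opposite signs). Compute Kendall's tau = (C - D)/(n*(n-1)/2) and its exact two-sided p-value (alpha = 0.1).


Step 1: Enumerate the 36 unordered pairs (i,j) with i<j and classify each by sign(x_j-x_i) * sign(y_j-y_i).
  (1,2):dx=+7,dy=+8->C; (1,3):dx=-1,dy=+5->D; (1,4):dx=+1,dy=+3->C; (1,5):dx=+2,dy=-1->D
  (1,6):dx=+6,dy=+6->C; (1,7):dx=+5,dy=+13->C; (1,8):dx=+9,dy=+15->C; (1,9):dx=+4,dy=+11->C
  (2,3):dx=-8,dy=-3->C; (2,4):dx=-6,dy=-5->C; (2,5):dx=-5,dy=-9->C; (2,6):dx=-1,dy=-2->C
  (2,7):dx=-2,dy=+5->D; (2,8):dx=+2,dy=+7->C; (2,9):dx=-3,dy=+3->D; (3,4):dx=+2,dy=-2->D
  (3,5):dx=+3,dy=-6->D; (3,6):dx=+7,dy=+1->C; (3,7):dx=+6,dy=+8->C; (3,8):dx=+10,dy=+10->C
  (3,9):dx=+5,dy=+6->C; (4,5):dx=+1,dy=-4->D; (4,6):dx=+5,dy=+3->C; (4,7):dx=+4,dy=+10->C
  (4,8):dx=+8,dy=+12->C; (4,9):dx=+3,dy=+8->C; (5,6):dx=+4,dy=+7->C; (5,7):dx=+3,dy=+14->C
  (5,8):dx=+7,dy=+16->C; (5,9):dx=+2,dy=+12->C; (6,7):dx=-1,dy=+7->D; (6,8):dx=+3,dy=+9->C
  (6,9):dx=-2,dy=+5->D; (7,8):dx=+4,dy=+2->C; (7,9):dx=-1,dy=-2->C; (8,9):dx=-5,dy=-4->C
Step 2: C = 27, D = 9, total pairs = 36.
Step 3: tau = (C - D)/(n(n-1)/2) = (27 - 9)/36 = 0.500000.
Step 4: Exact two-sided p-value (enumerate n! = 362880 permutations of y under H0): p = 0.075176.
Step 5: alpha = 0.1. reject H0.

tau_b = 0.5000 (C=27, D=9), p = 0.075176, reject H0.


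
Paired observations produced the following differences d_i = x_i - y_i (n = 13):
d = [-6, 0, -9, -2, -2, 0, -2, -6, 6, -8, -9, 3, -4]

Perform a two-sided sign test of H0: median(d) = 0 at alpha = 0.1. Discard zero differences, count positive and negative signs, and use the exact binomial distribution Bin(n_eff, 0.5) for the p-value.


Step 1: Discard zero differences. Original n = 13; n_eff = number of nonzero differences = 11.
Nonzero differences (with sign): -6, -9, -2, -2, -2, -6, +6, -8, -9, +3, -4
Step 2: Count signs: positive = 2, negative = 9.
Step 3: Under H0: P(positive) = 0.5, so the number of positives S ~ Bin(11, 0.5).
Step 4: Two-sided exact p-value = sum of Bin(11,0.5) probabilities at or below the observed probability = 0.065430.
Step 5: alpha = 0.1. reject H0.

n_eff = 11, pos = 2, neg = 9, p = 0.065430, reject H0.


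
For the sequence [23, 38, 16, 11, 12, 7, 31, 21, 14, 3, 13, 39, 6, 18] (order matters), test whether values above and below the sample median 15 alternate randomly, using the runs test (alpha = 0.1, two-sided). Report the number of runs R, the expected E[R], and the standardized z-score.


Step 1: Compute median = 15; label A = above, B = below.
Labels in order: AAABBBAABBBABA  (n_A = 7, n_B = 7)
Step 2: Count runs R = 7.
Step 3: Under H0 (random ordering), E[R] = 2*n_A*n_B/(n_A+n_B) + 1 = 2*7*7/14 + 1 = 8.0000.
        Var[R] = 2*n_A*n_B*(2*n_A*n_B - n_A - n_B) / ((n_A+n_B)^2 * (n_A+n_B-1)) = 8232/2548 = 3.2308.
        SD[R] = 1.7974.
Step 4: Continuity-corrected z = (R + 0.5 - E[R]) / SD[R] = (7 + 0.5 - 8.0000) / 1.7974 = -0.2782.
Step 5: Two-sided p-value via normal approximation = 2*(1 - Phi(|z|)) = 0.780879.
Step 6: alpha = 0.1. fail to reject H0.

R = 7, z = -0.2782, p = 0.780879, fail to reject H0.


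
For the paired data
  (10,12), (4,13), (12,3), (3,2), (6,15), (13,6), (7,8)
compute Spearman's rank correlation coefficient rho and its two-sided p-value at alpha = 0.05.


Step 1: Rank x and y separately (midranks; no ties here).
rank(x): 10->5, 4->2, 12->6, 3->1, 6->3, 13->7, 7->4
rank(y): 12->5, 13->6, 3->2, 2->1, 15->7, 6->3, 8->4
Step 2: d_i = R_x(i) - R_y(i); compute d_i^2.
  (5-5)^2=0, (2-6)^2=16, (6-2)^2=16, (1-1)^2=0, (3-7)^2=16, (7-3)^2=16, (4-4)^2=0
sum(d^2) = 64.
Step 3: rho = 1 - 6*64 / (7*(7^2 - 1)) = 1 - 384/336 = -0.142857.
Step 4: Under H0, t = rho * sqrt((n-2)/(1-rho^2)) = -0.3227 ~ t(5).
Step 5: Two-sided p-value from the t-distribution with 5 df = 0.759945.
Step 6: alpha = 0.05. fail to reject H0.

rho = -0.1429, p = 0.759945, fail to reject H0 at alpha = 0.05.


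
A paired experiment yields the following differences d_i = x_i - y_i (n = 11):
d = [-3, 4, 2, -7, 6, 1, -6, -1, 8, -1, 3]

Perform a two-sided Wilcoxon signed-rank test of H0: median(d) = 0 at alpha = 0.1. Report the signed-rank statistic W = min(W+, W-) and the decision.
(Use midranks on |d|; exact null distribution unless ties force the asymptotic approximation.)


Step 1: Drop any zero differences (none here) and take |d_i|.
|d| = [3, 4, 2, 7, 6, 1, 6, 1, 8, 1, 3]
Step 2: Midrank |d_i| (ties get averaged ranks).
ranks: |3|->5.5, |4|->7, |2|->4, |7|->10, |6|->8.5, |1|->2, |6|->8.5, |1|->2, |8|->11, |1|->2, |3|->5.5
Step 3: Attach original signs; sum ranks with positive sign and with negative sign.
W+ = 7 + 4 + 8.5 + 2 + 11 + 5.5 = 38
W- = 5.5 + 10 + 8.5 + 2 + 2 = 28
(Check: W+ + W- = 66 should equal n(n+1)/2 = 66.)
Step 4: Test statistic W = min(W+, W-) = 28.
Step 5: Ties in |d|, so use the tie-corrected normal approximation.
        E[W] = n(n+1)/4 = 11*12/4 = 33.
        Tie groups: |d|=1 (t=3), |d|=3 (t=2), |d|=6 (t=2); sum(t^3 - t) = 36.
        Var[W] = n(n+1)(2n+1)/24 - sum(t^3-t)/48 = 3036/24 - 36/48 = 125.75.
        z = (W - E[W]) / sqrt(Var[W]) = (28 - 33) / 11.2138 = -0.4459.
        Two-sided p = 2*Phi(z) = 0.655685.
Step 6: alpha = 0.1. fail to reject H0.

W+ = 38, W- = 28, W = min = 28, p = 0.655685, fail to reject H0.


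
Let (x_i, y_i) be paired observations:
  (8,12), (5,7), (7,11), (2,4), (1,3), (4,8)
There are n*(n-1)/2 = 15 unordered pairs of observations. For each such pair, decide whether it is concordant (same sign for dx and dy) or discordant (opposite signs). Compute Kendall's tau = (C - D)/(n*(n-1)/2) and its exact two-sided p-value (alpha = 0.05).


Step 1: Enumerate the 15 unordered pairs (i,j) with i<j and classify each by sign(x_j-x_i) * sign(y_j-y_i).
  (1,2):dx=-3,dy=-5->C; (1,3):dx=-1,dy=-1->C; (1,4):dx=-6,dy=-8->C; (1,5):dx=-7,dy=-9->C
  (1,6):dx=-4,dy=-4->C; (2,3):dx=+2,dy=+4->C; (2,4):dx=-3,dy=-3->C; (2,5):dx=-4,dy=-4->C
  (2,6):dx=-1,dy=+1->D; (3,4):dx=-5,dy=-7->C; (3,5):dx=-6,dy=-8->C; (3,6):dx=-3,dy=-3->C
  (4,5):dx=-1,dy=-1->C; (4,6):dx=+2,dy=+4->C; (5,6):dx=+3,dy=+5->C
Step 2: C = 14, D = 1, total pairs = 15.
Step 3: tau = (C - D)/(n(n-1)/2) = (14 - 1)/15 = 0.866667.
Step 4: Exact two-sided p-value (enumerate n! = 720 permutations of y under H0): p = 0.016667.
Step 5: alpha = 0.05. reject H0.

tau_b = 0.8667 (C=14, D=1), p = 0.016667, reject H0.


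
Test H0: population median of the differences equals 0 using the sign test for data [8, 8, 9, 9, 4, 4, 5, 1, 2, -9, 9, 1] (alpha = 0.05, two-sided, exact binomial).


Step 1: Discard zero differences. Original n = 12; n_eff = number of nonzero differences = 12.
Nonzero differences (with sign): +8, +8, +9, +9, +4, +4, +5, +1, +2, -9, +9, +1
Step 2: Count signs: positive = 11, negative = 1.
Step 3: Under H0: P(positive) = 0.5, so the number of positives S ~ Bin(12, 0.5).
Step 4: Two-sided exact p-value = sum of Bin(12,0.5) probabilities at or below the observed probability = 0.006348.
Step 5: alpha = 0.05. reject H0.

n_eff = 12, pos = 11, neg = 1, p = 0.006348, reject H0.


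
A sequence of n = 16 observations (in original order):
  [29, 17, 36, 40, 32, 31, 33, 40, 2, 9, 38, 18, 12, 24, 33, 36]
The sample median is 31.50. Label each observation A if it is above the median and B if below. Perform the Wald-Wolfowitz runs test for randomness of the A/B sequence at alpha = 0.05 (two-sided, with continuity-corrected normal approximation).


Step 1: Compute median = 31.50; label A = above, B = below.
Labels in order: BBAAABAABBABBBAA  (n_A = 8, n_B = 8)
Step 2: Count runs R = 8.
Step 3: Under H0 (random ordering), E[R] = 2*n_A*n_B/(n_A+n_B) + 1 = 2*8*8/16 + 1 = 9.0000.
        Var[R] = 2*n_A*n_B*(2*n_A*n_B - n_A - n_B) / ((n_A+n_B)^2 * (n_A+n_B-1)) = 14336/3840 = 3.7333.
        SD[R] = 1.9322.
Step 4: Continuity-corrected z = (R + 0.5 - E[R]) / SD[R] = (8 + 0.5 - 9.0000) / 1.9322 = -0.2588.
Step 5: Two-sided p-value via normal approximation = 2*(1 - Phi(|z|)) = 0.795809.
Step 6: alpha = 0.05. fail to reject H0.

R = 8, z = -0.2588, p = 0.795809, fail to reject H0.


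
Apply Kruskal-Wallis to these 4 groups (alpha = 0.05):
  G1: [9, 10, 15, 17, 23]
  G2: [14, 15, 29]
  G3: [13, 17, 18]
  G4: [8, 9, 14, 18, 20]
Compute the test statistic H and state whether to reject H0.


Step 1: Combine all N = 16 observations and assign midranks.
sorted (value, group, rank): (8,G4,1), (9,G1,2.5), (9,G4,2.5), (10,G1,4), (13,G3,5), (14,G2,6.5), (14,G4,6.5), (15,G1,8.5), (15,G2,8.5), (17,G1,10.5), (17,G3,10.5), (18,G3,12.5), (18,G4,12.5), (20,G4,14), (23,G1,15), (29,G2,16)
Step 2: Sum ranks within each group.
R_1 = 40.5 (n_1 = 5)
R_2 = 31 (n_2 = 3)
R_3 = 28 (n_3 = 3)
R_4 = 36.5 (n_4 = 5)
Step 3: H = 12/(N(N+1)) * sum(R_i^2/n_i) - 3(N+1)
     = 12/(16*17) * (40.5^2/5 + 31^2/3 + 28^2/3 + 36.5^2/5) - 3*17
     = 0.044118 * 1176.17 - 51
     = 0.889706.
Step 4: Ties present; correction factor C = 1 - 30/(16^3 - 16) = 0.992647. Corrected H = 0.889706 / 0.992647 = 0.896296.
Step 5: Under H0, H ~ chi^2(3); p-value = 0.826322.
Step 6: alpha = 0.05. fail to reject H0.

H = 0.8963, df = 3, p = 0.826322, fail to reject H0.


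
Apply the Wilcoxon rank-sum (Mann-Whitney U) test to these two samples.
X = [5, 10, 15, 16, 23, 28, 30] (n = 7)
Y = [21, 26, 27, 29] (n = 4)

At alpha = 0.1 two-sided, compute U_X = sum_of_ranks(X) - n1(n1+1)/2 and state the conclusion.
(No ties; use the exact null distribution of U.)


Step 1: Combine and sort all 11 observations; assign midranks.
sorted (value, group): (5,X), (10,X), (15,X), (16,X), (21,Y), (23,X), (26,Y), (27,Y), (28,X), (29,Y), (30,X)
ranks: 5->1, 10->2, 15->3, 16->4, 21->5, 23->6, 26->7, 27->8, 28->9, 29->10, 30->11
Step 2: Rank sum for X: R1 = 1 + 2 + 3 + 4 + 6 + 9 + 11 = 36.
Step 3: U_X = R1 - n1(n1+1)/2 = 36 - 7*8/2 = 36 - 28 = 8.
       U_Y = n1*n2 - U_X = 28 - 8 = 20.
Step 4: No ties, so the exact null distribution of U (based on enumerating the C(11,7) = 330 equally likely rank assignments) gives the two-sided p-value.
Step 5: p-value = 0.315152; compare to alpha = 0.1. fail to reject H0.

U_X = 8, p = 0.315152, fail to reject H0 at alpha = 0.1.


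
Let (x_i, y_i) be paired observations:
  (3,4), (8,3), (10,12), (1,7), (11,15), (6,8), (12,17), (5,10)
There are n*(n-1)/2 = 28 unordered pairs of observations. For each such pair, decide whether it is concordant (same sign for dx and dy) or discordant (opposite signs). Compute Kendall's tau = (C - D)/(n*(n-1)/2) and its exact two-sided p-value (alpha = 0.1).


Step 1: Enumerate the 28 unordered pairs (i,j) with i<j and classify each by sign(x_j-x_i) * sign(y_j-y_i).
  (1,2):dx=+5,dy=-1->D; (1,3):dx=+7,dy=+8->C; (1,4):dx=-2,dy=+3->D; (1,5):dx=+8,dy=+11->C
  (1,6):dx=+3,dy=+4->C; (1,7):dx=+9,dy=+13->C; (1,8):dx=+2,dy=+6->C; (2,3):dx=+2,dy=+9->C
  (2,4):dx=-7,dy=+4->D; (2,5):dx=+3,dy=+12->C; (2,6):dx=-2,dy=+5->D; (2,7):dx=+4,dy=+14->C
  (2,8):dx=-3,dy=+7->D; (3,4):dx=-9,dy=-5->C; (3,5):dx=+1,dy=+3->C; (3,6):dx=-4,dy=-4->C
  (3,7):dx=+2,dy=+5->C; (3,8):dx=-5,dy=-2->C; (4,5):dx=+10,dy=+8->C; (4,6):dx=+5,dy=+1->C
  (4,7):dx=+11,dy=+10->C; (4,8):dx=+4,dy=+3->C; (5,6):dx=-5,dy=-7->C; (5,7):dx=+1,dy=+2->C
  (5,8):dx=-6,dy=-5->C; (6,7):dx=+6,dy=+9->C; (6,8):dx=-1,dy=+2->D; (7,8):dx=-7,dy=-7->C
Step 2: C = 22, D = 6, total pairs = 28.
Step 3: tau = (C - D)/(n(n-1)/2) = (22 - 6)/28 = 0.571429.
Step 4: Exact two-sided p-value (enumerate n! = 40320 permutations of y under H0): p = 0.061012.
Step 5: alpha = 0.1. reject H0.

tau_b = 0.5714 (C=22, D=6), p = 0.061012, reject H0.


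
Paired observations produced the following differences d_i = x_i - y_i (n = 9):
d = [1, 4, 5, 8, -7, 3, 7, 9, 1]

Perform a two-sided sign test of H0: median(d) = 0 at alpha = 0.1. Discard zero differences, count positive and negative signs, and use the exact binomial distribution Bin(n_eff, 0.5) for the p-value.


Step 1: Discard zero differences. Original n = 9; n_eff = number of nonzero differences = 9.
Nonzero differences (with sign): +1, +4, +5, +8, -7, +3, +7, +9, +1
Step 2: Count signs: positive = 8, negative = 1.
Step 3: Under H0: P(positive) = 0.5, so the number of positives S ~ Bin(9, 0.5).
Step 4: Two-sided exact p-value = sum of Bin(9,0.5) probabilities at or below the observed probability = 0.039062.
Step 5: alpha = 0.1. reject H0.

n_eff = 9, pos = 8, neg = 1, p = 0.039062, reject H0.


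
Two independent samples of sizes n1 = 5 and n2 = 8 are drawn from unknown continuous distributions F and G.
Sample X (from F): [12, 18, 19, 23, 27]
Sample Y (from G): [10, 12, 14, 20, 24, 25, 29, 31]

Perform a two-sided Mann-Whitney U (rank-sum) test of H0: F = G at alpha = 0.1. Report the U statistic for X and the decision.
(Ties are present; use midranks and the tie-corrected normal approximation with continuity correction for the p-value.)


Step 1: Combine and sort all 13 observations; assign midranks.
sorted (value, group): (10,Y), (12,X), (12,Y), (14,Y), (18,X), (19,X), (20,Y), (23,X), (24,Y), (25,Y), (27,X), (29,Y), (31,Y)
ranks: 10->1, 12->2.5, 12->2.5, 14->4, 18->5, 19->6, 20->7, 23->8, 24->9, 25->10, 27->11, 29->12, 31->13
Step 2: Rank sum for X: R1 = 2.5 + 5 + 6 + 8 + 11 = 32.5.
Step 3: U_X = R1 - n1(n1+1)/2 = 32.5 - 5*6/2 = 32.5 - 15 = 17.5.
       U_Y = n1*n2 - U_X = 40 - 17.5 = 22.5.
Step 4: Ties are present, so use the tie-corrected normal approximation (with continuity correction) for the p-value.
Step 5: p-value = 0.769390; compare to alpha = 0.1. fail to reject H0.

U_X = 17.5, p = 0.769390, fail to reject H0 at alpha = 0.1.


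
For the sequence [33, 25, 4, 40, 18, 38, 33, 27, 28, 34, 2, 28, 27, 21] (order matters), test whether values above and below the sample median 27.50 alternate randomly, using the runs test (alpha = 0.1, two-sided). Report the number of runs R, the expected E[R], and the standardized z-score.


Step 1: Compute median = 27.50; label A = above, B = below.
Labels in order: ABBABAABAABABB  (n_A = 7, n_B = 7)
Step 2: Count runs R = 10.
Step 3: Under H0 (random ordering), E[R] = 2*n_A*n_B/(n_A+n_B) + 1 = 2*7*7/14 + 1 = 8.0000.
        Var[R] = 2*n_A*n_B*(2*n_A*n_B - n_A - n_B) / ((n_A+n_B)^2 * (n_A+n_B-1)) = 8232/2548 = 3.2308.
        SD[R] = 1.7974.
Step 4: Continuity-corrected z = (R - 0.5 - E[R]) / SD[R] = (10 - 0.5 - 8.0000) / 1.7974 = 0.8345.
Step 5: Two-sided p-value via normal approximation = 2*(1 - Phi(|z|)) = 0.403986.
Step 6: alpha = 0.1. fail to reject H0.

R = 10, z = 0.8345, p = 0.403986, fail to reject H0.


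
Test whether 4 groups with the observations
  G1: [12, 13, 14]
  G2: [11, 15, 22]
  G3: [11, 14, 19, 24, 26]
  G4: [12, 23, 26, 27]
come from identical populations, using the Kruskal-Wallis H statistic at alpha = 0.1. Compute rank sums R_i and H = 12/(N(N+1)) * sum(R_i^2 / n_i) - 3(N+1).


Step 1: Combine all N = 15 observations and assign midranks.
sorted (value, group, rank): (11,G2,1.5), (11,G3,1.5), (12,G1,3.5), (12,G4,3.5), (13,G1,5), (14,G1,6.5), (14,G3,6.5), (15,G2,8), (19,G3,9), (22,G2,10), (23,G4,11), (24,G3,12), (26,G3,13.5), (26,G4,13.5), (27,G4,15)
Step 2: Sum ranks within each group.
R_1 = 15 (n_1 = 3)
R_2 = 19.5 (n_2 = 3)
R_3 = 42.5 (n_3 = 5)
R_4 = 43 (n_4 = 4)
Step 3: H = 12/(N(N+1)) * sum(R_i^2/n_i) - 3(N+1)
     = 12/(15*16) * (15^2/3 + 19.5^2/3 + 42.5^2/5 + 43^2/4) - 3*16
     = 0.050000 * 1025.25 - 48
     = 3.262500.
Step 4: Ties present; correction factor C = 1 - 24/(15^3 - 15) = 0.992857. Corrected H = 3.262500 / 0.992857 = 3.285971.
Step 5: Under H0, H ~ chi^2(3); p-value = 0.349600.
Step 6: alpha = 0.1. fail to reject H0.

H = 3.2860, df = 3, p = 0.349600, fail to reject H0.


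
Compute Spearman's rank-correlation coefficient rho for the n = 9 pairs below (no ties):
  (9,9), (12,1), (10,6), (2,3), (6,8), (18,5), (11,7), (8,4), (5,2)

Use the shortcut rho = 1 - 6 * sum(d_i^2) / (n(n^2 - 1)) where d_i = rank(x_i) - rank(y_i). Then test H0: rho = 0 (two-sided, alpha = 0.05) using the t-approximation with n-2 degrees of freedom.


Step 1: Rank x and y separately (midranks; no ties here).
rank(x): 9->5, 12->8, 10->6, 2->1, 6->3, 18->9, 11->7, 8->4, 5->2
rank(y): 9->9, 1->1, 6->6, 3->3, 8->8, 5->5, 7->7, 4->4, 2->2
Step 2: d_i = R_x(i) - R_y(i); compute d_i^2.
  (5-9)^2=16, (8-1)^2=49, (6-6)^2=0, (1-3)^2=4, (3-8)^2=25, (9-5)^2=16, (7-7)^2=0, (4-4)^2=0, (2-2)^2=0
sum(d^2) = 110.
Step 3: rho = 1 - 6*110 / (9*(9^2 - 1)) = 1 - 660/720 = 0.083333.
Step 4: Under H0, t = rho * sqrt((n-2)/(1-rho^2)) = 0.2212 ~ t(7).
Step 5: Two-sided p-value from the t-distribution with 7 df = 0.831214.
Step 6: alpha = 0.05. fail to reject H0.

rho = 0.0833, p = 0.831214, fail to reject H0 at alpha = 0.05.


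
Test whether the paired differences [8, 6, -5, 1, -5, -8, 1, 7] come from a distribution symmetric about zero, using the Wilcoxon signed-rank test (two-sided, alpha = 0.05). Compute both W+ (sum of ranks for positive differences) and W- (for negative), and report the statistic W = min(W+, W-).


Step 1: Drop any zero differences (none here) and take |d_i|.
|d| = [8, 6, 5, 1, 5, 8, 1, 7]
Step 2: Midrank |d_i| (ties get averaged ranks).
ranks: |8|->7.5, |6|->5, |5|->3.5, |1|->1.5, |5|->3.5, |8|->7.5, |1|->1.5, |7|->6
Step 3: Attach original signs; sum ranks with positive sign and with negative sign.
W+ = 7.5 + 5 + 1.5 + 1.5 + 6 = 21.5
W- = 3.5 + 3.5 + 7.5 = 14.5
(Check: W+ + W- = 36 should equal n(n+1)/2 = 36.)
Step 4: Test statistic W = min(W+, W-) = 14.5.
Step 5: Ties in |d|, so use the tie-corrected normal approximation.
        E[W] = n(n+1)/4 = 8*9/4 = 18.
        Tie groups: |d|=1 (t=2), |d|=5 (t=2), |d|=8 (t=2); sum(t^3 - t) = 18.
        Var[W] = n(n+1)(2n+1)/24 - sum(t^3-t)/48 = 1224/24 - 18/48 = 50.625.
        z = (W - E[W]) / sqrt(Var[W]) = (14.5 - 18) / 7.1151 = -0.4919.
        Two-sided p = 2*Phi(z) = 0.622783.
Step 6: alpha = 0.05. fail to reject H0.

W+ = 21.5, W- = 14.5, W = min = 14.5, p = 0.622783, fail to reject H0.


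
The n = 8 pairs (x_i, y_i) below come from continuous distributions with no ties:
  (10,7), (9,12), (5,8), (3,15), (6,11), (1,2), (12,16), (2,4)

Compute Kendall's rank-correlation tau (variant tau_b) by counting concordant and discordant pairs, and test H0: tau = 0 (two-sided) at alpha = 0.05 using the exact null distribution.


Step 1: Enumerate the 28 unordered pairs (i,j) with i<j and classify each by sign(x_j-x_i) * sign(y_j-y_i).
  (1,2):dx=-1,dy=+5->D; (1,3):dx=-5,dy=+1->D; (1,4):dx=-7,dy=+8->D; (1,5):dx=-4,dy=+4->D
  (1,6):dx=-9,dy=-5->C; (1,7):dx=+2,dy=+9->C; (1,8):dx=-8,dy=-3->C; (2,3):dx=-4,dy=-4->C
  (2,4):dx=-6,dy=+3->D; (2,5):dx=-3,dy=-1->C; (2,6):dx=-8,dy=-10->C; (2,7):dx=+3,dy=+4->C
  (2,8):dx=-7,dy=-8->C; (3,4):dx=-2,dy=+7->D; (3,5):dx=+1,dy=+3->C; (3,6):dx=-4,dy=-6->C
  (3,7):dx=+7,dy=+8->C; (3,8):dx=-3,dy=-4->C; (4,5):dx=+3,dy=-4->D; (4,6):dx=-2,dy=-13->C
  (4,7):dx=+9,dy=+1->C; (4,8):dx=-1,dy=-11->C; (5,6):dx=-5,dy=-9->C; (5,7):dx=+6,dy=+5->C
  (5,8):dx=-4,dy=-7->C; (6,7):dx=+11,dy=+14->C; (6,8):dx=+1,dy=+2->C; (7,8):dx=-10,dy=-12->C
Step 2: C = 21, D = 7, total pairs = 28.
Step 3: tau = (C - D)/(n(n-1)/2) = (21 - 7)/28 = 0.500000.
Step 4: Exact two-sided p-value (enumerate n! = 40320 permutations of y under H0): p = 0.108681.
Step 5: alpha = 0.05. fail to reject H0.

tau_b = 0.5000 (C=21, D=7), p = 0.108681, fail to reject H0.


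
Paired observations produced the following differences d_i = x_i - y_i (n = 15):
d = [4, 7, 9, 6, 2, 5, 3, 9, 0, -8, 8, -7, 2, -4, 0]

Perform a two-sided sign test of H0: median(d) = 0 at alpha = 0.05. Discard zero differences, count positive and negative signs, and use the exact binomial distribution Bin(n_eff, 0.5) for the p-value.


Step 1: Discard zero differences. Original n = 15; n_eff = number of nonzero differences = 13.
Nonzero differences (with sign): +4, +7, +9, +6, +2, +5, +3, +9, -8, +8, -7, +2, -4
Step 2: Count signs: positive = 10, negative = 3.
Step 3: Under H0: P(positive) = 0.5, so the number of positives S ~ Bin(13, 0.5).
Step 4: Two-sided exact p-value = sum of Bin(13,0.5) probabilities at or below the observed probability = 0.092285.
Step 5: alpha = 0.05. fail to reject H0.

n_eff = 13, pos = 10, neg = 3, p = 0.092285, fail to reject H0.


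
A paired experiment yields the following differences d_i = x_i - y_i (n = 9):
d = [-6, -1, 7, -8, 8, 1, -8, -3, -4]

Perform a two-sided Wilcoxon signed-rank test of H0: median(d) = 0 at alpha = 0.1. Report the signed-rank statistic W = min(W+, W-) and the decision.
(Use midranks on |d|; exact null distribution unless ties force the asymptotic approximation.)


Step 1: Drop any zero differences (none here) and take |d_i|.
|d| = [6, 1, 7, 8, 8, 1, 8, 3, 4]
Step 2: Midrank |d_i| (ties get averaged ranks).
ranks: |6|->5, |1|->1.5, |7|->6, |8|->8, |8|->8, |1|->1.5, |8|->8, |3|->3, |4|->4
Step 3: Attach original signs; sum ranks with positive sign and with negative sign.
W+ = 6 + 8 + 1.5 = 15.5
W- = 5 + 1.5 + 8 + 8 + 3 + 4 = 29.5
(Check: W+ + W- = 45 should equal n(n+1)/2 = 45.)
Step 4: Test statistic W = min(W+, W-) = 15.5.
Step 5: Ties in |d|, so use the tie-corrected normal approximation.
        E[W] = n(n+1)/4 = 9*10/4 = 22.5.
        Tie groups: |d|=1 (t=2), |d|=8 (t=3); sum(t^3 - t) = 30.
        Var[W] = n(n+1)(2n+1)/24 - sum(t^3-t)/48 = 1710/24 - 30/48 = 70.625.
        z = (W - E[W]) / sqrt(Var[W]) = (15.5 - 22.5) / 8.4039 = -0.8329.
        Two-sided p = 2*Phi(z) = 0.404873.
Step 6: alpha = 0.1. fail to reject H0.

W+ = 15.5, W- = 29.5, W = min = 15.5, p = 0.404873, fail to reject H0.


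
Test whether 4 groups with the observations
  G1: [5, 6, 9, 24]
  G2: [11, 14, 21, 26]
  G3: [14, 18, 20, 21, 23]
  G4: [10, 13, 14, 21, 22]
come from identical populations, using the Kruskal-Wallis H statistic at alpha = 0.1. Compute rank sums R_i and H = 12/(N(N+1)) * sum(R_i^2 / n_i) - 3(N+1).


Step 1: Combine all N = 18 observations and assign midranks.
sorted (value, group, rank): (5,G1,1), (6,G1,2), (9,G1,3), (10,G4,4), (11,G2,5), (13,G4,6), (14,G2,8), (14,G3,8), (14,G4,8), (18,G3,10), (20,G3,11), (21,G2,13), (21,G3,13), (21,G4,13), (22,G4,15), (23,G3,16), (24,G1,17), (26,G2,18)
Step 2: Sum ranks within each group.
R_1 = 23 (n_1 = 4)
R_2 = 44 (n_2 = 4)
R_3 = 58 (n_3 = 5)
R_4 = 46 (n_4 = 5)
Step 3: H = 12/(N(N+1)) * sum(R_i^2/n_i) - 3(N+1)
     = 12/(18*19) * (23^2/4 + 44^2/4 + 58^2/5 + 46^2/5) - 3*19
     = 0.035088 * 1712.25 - 57
     = 3.078947.
Step 4: Ties present; correction factor C = 1 - 48/(18^3 - 18) = 0.991744. Corrected H = 3.078947 / 0.991744 = 3.104579.
Step 5: Under H0, H ~ chi^2(3); p-value = 0.375781.
Step 6: alpha = 0.1. fail to reject H0.

H = 3.1046, df = 3, p = 0.375781, fail to reject H0.


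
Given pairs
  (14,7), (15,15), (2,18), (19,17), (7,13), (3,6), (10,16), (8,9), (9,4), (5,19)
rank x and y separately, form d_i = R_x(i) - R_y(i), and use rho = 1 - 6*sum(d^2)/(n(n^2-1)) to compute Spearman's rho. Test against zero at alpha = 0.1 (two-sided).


Step 1: Rank x and y separately (midranks; no ties here).
rank(x): 14->8, 15->9, 2->1, 19->10, 7->4, 3->2, 10->7, 8->5, 9->6, 5->3
rank(y): 7->3, 15->6, 18->9, 17->8, 13->5, 6->2, 16->7, 9->4, 4->1, 19->10
Step 2: d_i = R_x(i) - R_y(i); compute d_i^2.
  (8-3)^2=25, (9-6)^2=9, (1-9)^2=64, (10-8)^2=4, (4-5)^2=1, (2-2)^2=0, (7-7)^2=0, (5-4)^2=1, (6-1)^2=25, (3-10)^2=49
sum(d^2) = 178.
Step 3: rho = 1 - 6*178 / (10*(10^2 - 1)) = 1 - 1068/990 = -0.078788.
Step 4: Under H0, t = rho * sqrt((n-2)/(1-rho^2)) = -0.2235 ~ t(8).
Step 5: Two-sided p-value from the t-distribution with 8 df = 0.828717.
Step 6: alpha = 0.1. fail to reject H0.

rho = -0.0788, p = 0.828717, fail to reject H0 at alpha = 0.1.


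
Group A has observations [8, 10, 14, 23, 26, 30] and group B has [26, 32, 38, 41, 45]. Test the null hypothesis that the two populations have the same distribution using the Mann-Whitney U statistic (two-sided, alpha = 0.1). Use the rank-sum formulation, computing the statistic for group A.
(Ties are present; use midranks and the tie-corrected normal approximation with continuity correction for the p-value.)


Step 1: Combine and sort all 11 observations; assign midranks.
sorted (value, group): (8,X), (10,X), (14,X), (23,X), (26,X), (26,Y), (30,X), (32,Y), (38,Y), (41,Y), (45,Y)
ranks: 8->1, 10->2, 14->3, 23->4, 26->5.5, 26->5.5, 30->7, 32->8, 38->9, 41->10, 45->11
Step 2: Rank sum for X: R1 = 1 + 2 + 3 + 4 + 5.5 + 7 = 22.5.
Step 3: U_X = R1 - n1(n1+1)/2 = 22.5 - 6*7/2 = 22.5 - 21 = 1.5.
       U_Y = n1*n2 - U_X = 30 - 1.5 = 28.5.
Step 4: Ties are present, so use the tie-corrected normal approximation (with continuity correction) for the p-value.
Step 5: p-value = 0.017365; compare to alpha = 0.1. reject H0.

U_X = 1.5, p = 0.017365, reject H0 at alpha = 0.1.


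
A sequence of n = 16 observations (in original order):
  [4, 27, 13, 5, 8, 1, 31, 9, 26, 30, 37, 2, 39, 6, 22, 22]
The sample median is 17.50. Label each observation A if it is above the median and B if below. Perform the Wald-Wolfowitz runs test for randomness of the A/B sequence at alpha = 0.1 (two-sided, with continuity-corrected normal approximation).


Step 1: Compute median = 17.50; label A = above, B = below.
Labels in order: BABBBBABAAABABAA  (n_A = 8, n_B = 8)
Step 2: Count runs R = 10.
Step 3: Under H0 (random ordering), E[R] = 2*n_A*n_B/(n_A+n_B) + 1 = 2*8*8/16 + 1 = 9.0000.
        Var[R] = 2*n_A*n_B*(2*n_A*n_B - n_A - n_B) / ((n_A+n_B)^2 * (n_A+n_B-1)) = 14336/3840 = 3.7333.
        SD[R] = 1.9322.
Step 4: Continuity-corrected z = (R - 0.5 - E[R]) / SD[R] = (10 - 0.5 - 9.0000) / 1.9322 = 0.2588.
Step 5: Two-sided p-value via normal approximation = 2*(1 - Phi(|z|)) = 0.795809.
Step 6: alpha = 0.1. fail to reject H0.

R = 10, z = 0.2588, p = 0.795809, fail to reject H0.


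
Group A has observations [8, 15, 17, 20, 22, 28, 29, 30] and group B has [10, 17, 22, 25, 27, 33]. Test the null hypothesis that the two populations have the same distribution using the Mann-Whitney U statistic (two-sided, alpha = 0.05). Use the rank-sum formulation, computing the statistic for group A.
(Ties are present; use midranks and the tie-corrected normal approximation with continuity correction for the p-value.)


Step 1: Combine and sort all 14 observations; assign midranks.
sorted (value, group): (8,X), (10,Y), (15,X), (17,X), (17,Y), (20,X), (22,X), (22,Y), (25,Y), (27,Y), (28,X), (29,X), (30,X), (33,Y)
ranks: 8->1, 10->2, 15->3, 17->4.5, 17->4.5, 20->6, 22->7.5, 22->7.5, 25->9, 27->10, 28->11, 29->12, 30->13, 33->14
Step 2: Rank sum for X: R1 = 1 + 3 + 4.5 + 6 + 7.5 + 11 + 12 + 13 = 58.
Step 3: U_X = R1 - n1(n1+1)/2 = 58 - 8*9/2 = 58 - 36 = 22.
       U_Y = n1*n2 - U_X = 48 - 22 = 26.
Step 4: Ties are present, so use the tie-corrected normal approximation (with continuity correction) for the p-value.
Step 5: p-value = 0.846116; compare to alpha = 0.05. fail to reject H0.

U_X = 22, p = 0.846116, fail to reject H0 at alpha = 0.05.


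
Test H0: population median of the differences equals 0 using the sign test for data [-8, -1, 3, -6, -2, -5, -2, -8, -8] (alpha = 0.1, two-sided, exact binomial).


Step 1: Discard zero differences. Original n = 9; n_eff = number of nonzero differences = 9.
Nonzero differences (with sign): -8, -1, +3, -6, -2, -5, -2, -8, -8
Step 2: Count signs: positive = 1, negative = 8.
Step 3: Under H0: P(positive) = 0.5, so the number of positives S ~ Bin(9, 0.5).
Step 4: Two-sided exact p-value = sum of Bin(9,0.5) probabilities at or below the observed probability = 0.039062.
Step 5: alpha = 0.1. reject H0.

n_eff = 9, pos = 1, neg = 8, p = 0.039062, reject H0.


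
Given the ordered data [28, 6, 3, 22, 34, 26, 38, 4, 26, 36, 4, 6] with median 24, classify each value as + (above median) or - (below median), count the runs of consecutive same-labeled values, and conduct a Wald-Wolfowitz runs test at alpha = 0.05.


Step 1: Compute median = 24; label A = above, B = below.
Labels in order: ABBBAAABAABB  (n_A = 6, n_B = 6)
Step 2: Count runs R = 6.
Step 3: Under H0 (random ordering), E[R] = 2*n_A*n_B/(n_A+n_B) + 1 = 2*6*6/12 + 1 = 7.0000.
        Var[R] = 2*n_A*n_B*(2*n_A*n_B - n_A - n_B) / ((n_A+n_B)^2 * (n_A+n_B-1)) = 4320/1584 = 2.7273.
        SD[R] = 1.6514.
Step 4: Continuity-corrected z = (R + 0.5 - E[R]) / SD[R] = (6 + 0.5 - 7.0000) / 1.6514 = -0.3028.
Step 5: Two-sided p-value via normal approximation = 2*(1 - Phi(|z|)) = 0.762069.
Step 6: alpha = 0.05. fail to reject H0.

R = 6, z = -0.3028, p = 0.762069, fail to reject H0.


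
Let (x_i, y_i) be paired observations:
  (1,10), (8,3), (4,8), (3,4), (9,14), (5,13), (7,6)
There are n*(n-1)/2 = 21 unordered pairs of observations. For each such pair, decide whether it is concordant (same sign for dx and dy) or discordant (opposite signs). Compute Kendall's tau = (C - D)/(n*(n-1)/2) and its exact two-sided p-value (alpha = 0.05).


Step 1: Enumerate the 21 unordered pairs (i,j) with i<j and classify each by sign(x_j-x_i) * sign(y_j-y_i).
  (1,2):dx=+7,dy=-7->D; (1,3):dx=+3,dy=-2->D; (1,4):dx=+2,dy=-6->D; (1,5):dx=+8,dy=+4->C
  (1,6):dx=+4,dy=+3->C; (1,7):dx=+6,dy=-4->D; (2,3):dx=-4,dy=+5->D; (2,4):dx=-5,dy=+1->D
  (2,5):dx=+1,dy=+11->C; (2,6):dx=-3,dy=+10->D; (2,7):dx=-1,dy=+3->D; (3,4):dx=-1,dy=-4->C
  (3,5):dx=+5,dy=+6->C; (3,6):dx=+1,dy=+5->C; (3,7):dx=+3,dy=-2->D; (4,5):dx=+6,dy=+10->C
  (4,6):dx=+2,dy=+9->C; (4,7):dx=+4,dy=+2->C; (5,6):dx=-4,dy=-1->C; (5,7):dx=-2,dy=-8->C
  (6,7):dx=+2,dy=-7->D
Step 2: C = 11, D = 10, total pairs = 21.
Step 3: tau = (C - D)/(n(n-1)/2) = (11 - 10)/21 = 0.047619.
Step 4: Exact two-sided p-value (enumerate n! = 5040 permutations of y under H0): p = 1.000000.
Step 5: alpha = 0.05. fail to reject H0.

tau_b = 0.0476 (C=11, D=10), p = 1.000000, fail to reject H0.


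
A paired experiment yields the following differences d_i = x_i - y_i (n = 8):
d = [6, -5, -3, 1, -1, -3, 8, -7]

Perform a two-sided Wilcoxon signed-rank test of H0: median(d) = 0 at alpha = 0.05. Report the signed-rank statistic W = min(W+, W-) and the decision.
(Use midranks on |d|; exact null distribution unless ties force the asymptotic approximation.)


Step 1: Drop any zero differences (none here) and take |d_i|.
|d| = [6, 5, 3, 1, 1, 3, 8, 7]
Step 2: Midrank |d_i| (ties get averaged ranks).
ranks: |6|->6, |5|->5, |3|->3.5, |1|->1.5, |1|->1.5, |3|->3.5, |8|->8, |7|->7
Step 3: Attach original signs; sum ranks with positive sign and with negative sign.
W+ = 6 + 1.5 + 8 = 15.5
W- = 5 + 3.5 + 1.5 + 3.5 + 7 = 20.5
(Check: W+ + W- = 36 should equal n(n+1)/2 = 36.)
Step 4: Test statistic W = min(W+, W-) = 15.5.
Step 5: Ties in |d|, so use the tie-corrected normal approximation.
        E[W] = n(n+1)/4 = 8*9/4 = 18.
        Tie groups: |d|=1 (t=2), |d|=3 (t=2); sum(t^3 - t) = 12.
        Var[W] = n(n+1)(2n+1)/24 - sum(t^3-t)/48 = 1224/24 - 12/48 = 50.75.
        z = (W - E[W]) / sqrt(Var[W]) = (15.5 - 18) / 7.1239 = -0.3509.
        Two-sided p = 2*Phi(z) = 0.725640.
Step 6: alpha = 0.05. fail to reject H0.

W+ = 15.5, W- = 20.5, W = min = 15.5, p = 0.725640, fail to reject H0.
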